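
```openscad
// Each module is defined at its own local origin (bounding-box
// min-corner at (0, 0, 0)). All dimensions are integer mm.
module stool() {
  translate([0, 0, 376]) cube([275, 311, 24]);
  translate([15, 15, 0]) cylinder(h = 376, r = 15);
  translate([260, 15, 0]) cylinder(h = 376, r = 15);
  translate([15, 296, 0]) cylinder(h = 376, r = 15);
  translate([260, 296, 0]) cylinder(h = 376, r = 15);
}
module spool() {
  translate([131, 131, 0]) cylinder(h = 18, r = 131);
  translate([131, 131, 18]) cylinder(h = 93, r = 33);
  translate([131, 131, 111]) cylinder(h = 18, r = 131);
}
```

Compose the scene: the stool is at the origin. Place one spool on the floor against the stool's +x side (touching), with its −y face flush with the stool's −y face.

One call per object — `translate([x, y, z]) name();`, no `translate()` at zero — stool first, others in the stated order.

stool();
translate([275, 0, 0]) spool();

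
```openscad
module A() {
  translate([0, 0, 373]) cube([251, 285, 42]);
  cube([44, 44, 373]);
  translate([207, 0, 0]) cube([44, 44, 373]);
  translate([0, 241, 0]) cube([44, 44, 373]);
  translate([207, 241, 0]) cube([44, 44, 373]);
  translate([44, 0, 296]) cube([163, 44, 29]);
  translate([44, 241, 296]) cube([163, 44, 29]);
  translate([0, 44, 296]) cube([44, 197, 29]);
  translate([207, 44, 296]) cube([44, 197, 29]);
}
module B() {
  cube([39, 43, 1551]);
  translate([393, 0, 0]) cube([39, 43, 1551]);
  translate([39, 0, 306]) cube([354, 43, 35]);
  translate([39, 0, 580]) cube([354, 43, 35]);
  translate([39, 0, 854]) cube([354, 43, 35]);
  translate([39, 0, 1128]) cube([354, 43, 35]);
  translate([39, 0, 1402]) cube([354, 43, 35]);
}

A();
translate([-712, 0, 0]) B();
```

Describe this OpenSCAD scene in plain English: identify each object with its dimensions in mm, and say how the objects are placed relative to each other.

A is a simple wooden stool: a rectangular seat 251 mm (x) by 285 mm (y), 42 mm thick, top face at z = 415 mm, on four square legs, each 44×44 mm in cross-section. The legs rest on z = 0, each flush with a corner of the seat. Four stretchers, 44 mm wide and 29 mm tall, connect adjacent legs with their undersides at z = 296 mm, each running between the inner faces of the legs it joins and aligned with the legs' outer faces on the other axis.

B is a straight ladder. Two 39×43 mm vertical rails, 1551 mm tall, stand 432 mm apart (outside-to-outside) with their front faces coplanar on the −y side. 5 rungs, each 43 mm deep and 35 mm tall, span between the inner faces of the rails, front faces flush with the rails. The lowest rung's underside is at z = 306 mm and rungs are spaced 274 mm apart (underside to underside).

The ladder is on the floor beside the stool on its −x side.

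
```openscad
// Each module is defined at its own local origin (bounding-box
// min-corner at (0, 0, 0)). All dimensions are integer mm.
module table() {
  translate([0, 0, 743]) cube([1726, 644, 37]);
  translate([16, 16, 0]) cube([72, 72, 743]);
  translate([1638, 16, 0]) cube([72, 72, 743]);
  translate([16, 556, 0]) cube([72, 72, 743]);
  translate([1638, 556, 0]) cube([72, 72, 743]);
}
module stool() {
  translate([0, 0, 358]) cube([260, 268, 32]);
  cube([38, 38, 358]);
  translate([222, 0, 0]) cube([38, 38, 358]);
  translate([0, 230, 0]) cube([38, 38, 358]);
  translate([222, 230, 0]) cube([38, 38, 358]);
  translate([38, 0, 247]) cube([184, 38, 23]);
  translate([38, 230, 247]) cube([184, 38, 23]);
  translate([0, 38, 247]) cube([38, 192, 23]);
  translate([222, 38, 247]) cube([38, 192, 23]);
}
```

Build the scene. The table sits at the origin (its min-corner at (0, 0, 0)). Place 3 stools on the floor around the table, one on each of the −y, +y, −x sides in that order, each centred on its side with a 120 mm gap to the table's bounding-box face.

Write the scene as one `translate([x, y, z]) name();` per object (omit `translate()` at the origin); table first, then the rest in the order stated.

table();
translate([733, -388, 0]) stool();
translate([733, 764, 0]) stool();
translate([-380, 188, 0]) stool();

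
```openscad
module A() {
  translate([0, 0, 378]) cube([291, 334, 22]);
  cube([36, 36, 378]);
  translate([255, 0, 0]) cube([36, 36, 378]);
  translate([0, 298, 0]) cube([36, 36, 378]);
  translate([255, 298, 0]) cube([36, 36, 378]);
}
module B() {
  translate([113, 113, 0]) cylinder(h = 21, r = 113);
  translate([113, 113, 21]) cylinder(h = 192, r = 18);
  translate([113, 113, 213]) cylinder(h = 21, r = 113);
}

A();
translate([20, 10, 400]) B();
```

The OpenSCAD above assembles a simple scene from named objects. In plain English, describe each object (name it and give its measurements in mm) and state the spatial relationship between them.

A is a simple wooden stool: a rectangular seat 291 mm (x) by 334 mm (y), 22 mm thick, top face at z = 400 mm, on four square legs, each 36×36 mm in cross-section. The legs rest on z = 0, each flush with a corner of the seat.

B is a spool: two coaxial disc flanges of radius 113 mm and thickness 21 mm, joined by a core cylinder of radius 18 mm and height 192 mm. The lower flange rests on z = 0 and the three cylinders share a vertical axis.

The spool is on top of the stool.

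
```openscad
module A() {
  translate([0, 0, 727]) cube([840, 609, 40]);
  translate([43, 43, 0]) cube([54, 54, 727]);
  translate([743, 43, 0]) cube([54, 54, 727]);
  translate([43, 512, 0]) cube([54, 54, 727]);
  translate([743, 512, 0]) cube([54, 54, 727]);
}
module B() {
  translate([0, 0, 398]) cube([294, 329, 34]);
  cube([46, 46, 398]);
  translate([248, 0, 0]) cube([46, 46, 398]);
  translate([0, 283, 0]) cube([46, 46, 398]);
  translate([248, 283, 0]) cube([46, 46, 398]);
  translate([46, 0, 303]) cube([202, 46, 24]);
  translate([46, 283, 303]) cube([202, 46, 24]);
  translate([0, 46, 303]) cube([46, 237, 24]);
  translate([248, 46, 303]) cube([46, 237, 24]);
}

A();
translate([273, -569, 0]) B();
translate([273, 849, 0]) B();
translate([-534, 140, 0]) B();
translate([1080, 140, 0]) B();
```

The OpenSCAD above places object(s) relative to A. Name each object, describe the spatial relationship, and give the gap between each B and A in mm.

A is a table. B is a stool. Four stools sit around the table at the −y, +y, −x, +x sides. The gap between each stool and the table is 240 mm.

Each stool's nearest face is 240 mm from the table's bounding box.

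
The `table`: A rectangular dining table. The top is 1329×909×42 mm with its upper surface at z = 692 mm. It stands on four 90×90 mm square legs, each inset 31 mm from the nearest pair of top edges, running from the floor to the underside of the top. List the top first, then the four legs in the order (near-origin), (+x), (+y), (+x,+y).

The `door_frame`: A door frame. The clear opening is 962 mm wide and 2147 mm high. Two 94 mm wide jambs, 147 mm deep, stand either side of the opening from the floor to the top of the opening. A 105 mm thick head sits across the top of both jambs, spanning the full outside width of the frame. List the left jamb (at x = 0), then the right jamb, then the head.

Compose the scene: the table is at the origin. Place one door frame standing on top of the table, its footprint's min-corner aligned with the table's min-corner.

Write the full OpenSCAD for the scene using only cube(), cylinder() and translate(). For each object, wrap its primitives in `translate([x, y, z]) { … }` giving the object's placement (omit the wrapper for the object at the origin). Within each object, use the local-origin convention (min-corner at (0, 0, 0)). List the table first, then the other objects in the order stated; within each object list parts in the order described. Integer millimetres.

translate([0, 0, 650]) cube([1329, 909, 42]);
translate([31, 31, 0]) cube([90, 90, 650]);
translate([1208, 31, 0]) cube([90, 90, 650]);
translate([31, 788, 0]) cube([90, 90, 650]);
translate([1208, 788, 0]) cube([90, 90, 650]);
translate([0, 0, 692]) {
  cube([94, 147, 2147]);
  translate([1056, 0, 0]) cube([94, 147, 2147]);
  translate([0, 0, 2147]) cube([1150, 147, 105]);
}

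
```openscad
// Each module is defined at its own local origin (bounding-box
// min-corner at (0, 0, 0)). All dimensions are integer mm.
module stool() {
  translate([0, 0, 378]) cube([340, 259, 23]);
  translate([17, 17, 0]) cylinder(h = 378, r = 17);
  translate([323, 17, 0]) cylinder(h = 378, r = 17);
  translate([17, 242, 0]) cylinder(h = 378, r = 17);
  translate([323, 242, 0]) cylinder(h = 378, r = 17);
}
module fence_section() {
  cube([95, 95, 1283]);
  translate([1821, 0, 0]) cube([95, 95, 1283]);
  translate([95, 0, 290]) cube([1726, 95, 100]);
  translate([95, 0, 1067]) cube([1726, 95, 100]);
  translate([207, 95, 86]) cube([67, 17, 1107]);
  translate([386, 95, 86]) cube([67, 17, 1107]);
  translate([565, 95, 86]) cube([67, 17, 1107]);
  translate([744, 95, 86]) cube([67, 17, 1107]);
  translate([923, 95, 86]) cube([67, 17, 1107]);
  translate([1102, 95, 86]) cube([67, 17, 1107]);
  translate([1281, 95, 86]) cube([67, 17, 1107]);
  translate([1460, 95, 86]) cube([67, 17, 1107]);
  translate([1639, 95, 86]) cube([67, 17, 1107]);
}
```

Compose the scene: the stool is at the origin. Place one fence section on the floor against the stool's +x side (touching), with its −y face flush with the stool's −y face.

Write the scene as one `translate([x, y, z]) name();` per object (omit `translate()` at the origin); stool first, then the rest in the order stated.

stool();
translate([340, 0, 0]) fence_section();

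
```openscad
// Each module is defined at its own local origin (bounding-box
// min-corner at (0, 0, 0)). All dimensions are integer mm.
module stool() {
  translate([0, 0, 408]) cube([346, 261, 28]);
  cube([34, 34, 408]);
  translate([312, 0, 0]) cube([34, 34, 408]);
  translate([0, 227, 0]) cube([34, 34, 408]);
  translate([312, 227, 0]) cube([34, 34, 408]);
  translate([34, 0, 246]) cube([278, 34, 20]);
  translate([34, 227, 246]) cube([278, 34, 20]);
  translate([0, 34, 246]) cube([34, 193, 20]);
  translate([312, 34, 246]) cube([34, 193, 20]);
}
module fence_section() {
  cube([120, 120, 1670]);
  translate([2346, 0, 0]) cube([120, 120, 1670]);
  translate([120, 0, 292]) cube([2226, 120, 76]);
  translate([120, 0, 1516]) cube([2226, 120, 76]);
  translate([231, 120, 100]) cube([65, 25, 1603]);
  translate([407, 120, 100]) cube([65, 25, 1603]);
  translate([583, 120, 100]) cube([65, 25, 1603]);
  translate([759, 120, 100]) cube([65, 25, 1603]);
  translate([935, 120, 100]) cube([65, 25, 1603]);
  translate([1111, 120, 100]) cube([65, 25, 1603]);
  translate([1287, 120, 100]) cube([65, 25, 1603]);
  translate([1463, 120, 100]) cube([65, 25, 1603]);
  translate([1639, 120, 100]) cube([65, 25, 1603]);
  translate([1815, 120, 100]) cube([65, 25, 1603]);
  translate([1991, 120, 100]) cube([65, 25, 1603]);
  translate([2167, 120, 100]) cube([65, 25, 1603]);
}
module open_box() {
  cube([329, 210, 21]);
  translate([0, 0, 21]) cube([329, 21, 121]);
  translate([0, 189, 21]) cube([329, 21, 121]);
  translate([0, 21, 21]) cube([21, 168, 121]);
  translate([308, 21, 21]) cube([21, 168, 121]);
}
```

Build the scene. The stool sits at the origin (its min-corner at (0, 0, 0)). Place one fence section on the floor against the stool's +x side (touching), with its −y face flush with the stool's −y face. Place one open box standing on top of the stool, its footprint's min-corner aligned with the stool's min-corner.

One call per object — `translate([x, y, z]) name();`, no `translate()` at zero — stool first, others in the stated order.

stool();
translate([346, 0, 0]) fence_section();
translate([0, 0, 436]) open_box();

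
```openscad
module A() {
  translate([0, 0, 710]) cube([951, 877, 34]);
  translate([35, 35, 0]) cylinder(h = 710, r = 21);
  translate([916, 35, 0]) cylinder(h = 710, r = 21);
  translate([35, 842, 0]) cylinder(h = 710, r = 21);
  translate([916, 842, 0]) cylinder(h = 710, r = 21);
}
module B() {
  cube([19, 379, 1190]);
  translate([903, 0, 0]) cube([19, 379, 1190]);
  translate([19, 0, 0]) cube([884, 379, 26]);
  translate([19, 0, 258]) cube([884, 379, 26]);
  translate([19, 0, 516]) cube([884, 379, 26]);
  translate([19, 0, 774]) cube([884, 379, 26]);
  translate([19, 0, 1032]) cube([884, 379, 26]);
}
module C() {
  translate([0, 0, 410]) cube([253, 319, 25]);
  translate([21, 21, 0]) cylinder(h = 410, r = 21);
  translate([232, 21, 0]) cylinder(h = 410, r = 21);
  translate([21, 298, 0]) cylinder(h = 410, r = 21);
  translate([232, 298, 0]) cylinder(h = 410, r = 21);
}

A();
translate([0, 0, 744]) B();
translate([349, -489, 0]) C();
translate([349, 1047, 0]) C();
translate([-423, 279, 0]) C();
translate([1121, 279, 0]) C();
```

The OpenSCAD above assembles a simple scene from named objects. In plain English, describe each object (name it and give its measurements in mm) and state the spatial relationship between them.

A is a rectangular dining table. The top is 951×877×34 mm with its upper surface at z = 744 mm. It stands on four round legs of 42 mm diameter, each leg's bounding box inset 14 mm from the nearest pair of top edges, running from the floor to the underside of the top.

B is an open bookshelf. Two side panels, each 19 mm thick, 379 mm deep and 1190 mm tall, stand 922 mm apart (outside-to-outside). Between them sit 5 shelves, each 26 mm thick and 379 mm deep, spanning the full gap between the sides. The bottom shelf rests on the floor (its underside at z = 0) and the clear gap between one shelf's top and the next shelf's underside is 232 mm.

C is a four-legged stool. The seat is 253×319 mm, 25 mm thick, top at z = 435 mm. It stands on four round legs, each 42 mm in diameter, from z = 0 to the seat underside, each leg's axis is inset half a diameter from the nearest pair of seat edges (so the leg's bounding box is flush with the corner).

The bookshelf is on top of the table. Four stools sit around the table at the −y, +y, −x, +x sides.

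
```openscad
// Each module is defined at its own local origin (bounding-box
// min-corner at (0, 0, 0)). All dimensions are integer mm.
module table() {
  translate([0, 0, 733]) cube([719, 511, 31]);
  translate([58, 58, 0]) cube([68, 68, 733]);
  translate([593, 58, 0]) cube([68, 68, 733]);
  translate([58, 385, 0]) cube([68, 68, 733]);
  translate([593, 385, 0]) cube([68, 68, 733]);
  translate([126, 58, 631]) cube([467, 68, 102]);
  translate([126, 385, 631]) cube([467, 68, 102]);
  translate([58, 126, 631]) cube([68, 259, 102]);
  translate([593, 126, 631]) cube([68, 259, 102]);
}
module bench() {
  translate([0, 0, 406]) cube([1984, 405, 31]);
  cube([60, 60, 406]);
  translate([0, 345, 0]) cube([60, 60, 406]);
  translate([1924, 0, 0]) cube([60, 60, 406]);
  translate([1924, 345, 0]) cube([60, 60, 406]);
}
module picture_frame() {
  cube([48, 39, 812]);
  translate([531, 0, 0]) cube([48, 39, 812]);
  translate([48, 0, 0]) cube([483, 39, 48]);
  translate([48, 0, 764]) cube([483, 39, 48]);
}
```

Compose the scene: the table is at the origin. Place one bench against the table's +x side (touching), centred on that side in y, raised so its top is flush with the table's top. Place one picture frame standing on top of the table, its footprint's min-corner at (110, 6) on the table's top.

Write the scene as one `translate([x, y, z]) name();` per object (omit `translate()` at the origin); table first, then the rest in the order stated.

table();
translate([719, 53, 327]) bench();
translate([110, 6, 764]) picture_frame();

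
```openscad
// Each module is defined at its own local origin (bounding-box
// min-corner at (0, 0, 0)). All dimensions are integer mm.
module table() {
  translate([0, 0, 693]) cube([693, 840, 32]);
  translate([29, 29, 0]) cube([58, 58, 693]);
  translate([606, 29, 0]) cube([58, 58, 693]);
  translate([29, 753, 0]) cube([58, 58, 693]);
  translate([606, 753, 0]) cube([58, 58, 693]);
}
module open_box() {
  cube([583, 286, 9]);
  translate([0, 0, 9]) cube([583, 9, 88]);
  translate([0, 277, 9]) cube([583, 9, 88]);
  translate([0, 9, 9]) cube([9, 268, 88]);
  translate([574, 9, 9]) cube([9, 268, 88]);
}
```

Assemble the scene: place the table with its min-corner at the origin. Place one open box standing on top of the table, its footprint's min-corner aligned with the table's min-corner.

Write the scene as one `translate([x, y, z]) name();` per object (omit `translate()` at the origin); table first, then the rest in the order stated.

table();
translate([0, 0, 725]) open_box();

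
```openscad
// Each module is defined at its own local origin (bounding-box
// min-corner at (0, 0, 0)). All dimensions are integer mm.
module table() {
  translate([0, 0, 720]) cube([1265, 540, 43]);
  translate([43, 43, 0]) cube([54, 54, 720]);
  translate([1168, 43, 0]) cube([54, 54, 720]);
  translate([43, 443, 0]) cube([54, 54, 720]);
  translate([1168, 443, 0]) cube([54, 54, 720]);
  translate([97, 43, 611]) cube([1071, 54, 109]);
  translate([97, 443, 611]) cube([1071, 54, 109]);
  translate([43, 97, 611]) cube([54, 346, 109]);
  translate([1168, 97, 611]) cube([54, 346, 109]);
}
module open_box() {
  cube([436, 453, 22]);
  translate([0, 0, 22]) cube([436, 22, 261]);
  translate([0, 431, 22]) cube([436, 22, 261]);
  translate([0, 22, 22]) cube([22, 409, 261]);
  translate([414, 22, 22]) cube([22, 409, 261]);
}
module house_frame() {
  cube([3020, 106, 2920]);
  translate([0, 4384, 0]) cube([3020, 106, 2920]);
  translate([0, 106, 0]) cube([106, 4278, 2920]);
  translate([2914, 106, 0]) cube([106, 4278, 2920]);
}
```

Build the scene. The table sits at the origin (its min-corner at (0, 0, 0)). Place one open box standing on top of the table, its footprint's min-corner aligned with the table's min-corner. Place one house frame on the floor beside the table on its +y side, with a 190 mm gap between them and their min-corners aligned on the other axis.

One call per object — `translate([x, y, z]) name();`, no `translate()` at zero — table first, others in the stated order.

table();
translate([0, 0, 763]) open_box();
translate([0, 730, 0]) house_frame();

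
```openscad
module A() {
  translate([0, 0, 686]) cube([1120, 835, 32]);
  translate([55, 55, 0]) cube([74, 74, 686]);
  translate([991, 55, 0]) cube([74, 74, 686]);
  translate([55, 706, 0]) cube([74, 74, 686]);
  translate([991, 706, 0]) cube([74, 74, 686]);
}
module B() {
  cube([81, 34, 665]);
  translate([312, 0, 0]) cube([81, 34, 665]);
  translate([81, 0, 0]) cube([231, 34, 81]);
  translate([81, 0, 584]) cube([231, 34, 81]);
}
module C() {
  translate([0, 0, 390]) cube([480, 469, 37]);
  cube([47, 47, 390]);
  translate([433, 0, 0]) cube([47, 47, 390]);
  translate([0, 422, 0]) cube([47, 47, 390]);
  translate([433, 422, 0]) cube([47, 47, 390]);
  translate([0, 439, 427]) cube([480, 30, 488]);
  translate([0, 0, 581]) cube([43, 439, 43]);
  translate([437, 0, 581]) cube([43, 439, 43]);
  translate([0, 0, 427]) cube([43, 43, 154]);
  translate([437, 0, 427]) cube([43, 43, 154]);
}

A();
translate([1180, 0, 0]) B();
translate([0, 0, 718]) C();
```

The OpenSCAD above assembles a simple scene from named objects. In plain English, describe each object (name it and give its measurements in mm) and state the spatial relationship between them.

A is a table: top 1120 mm (x) × 835 mm (y), 32 mm thick, upper face at z = 718 mm, on four 74×74 mm square legs, each inset 55 mm from the nearest pair of top edges, running from z = 0 to the bottom of the top.

B is a rectangular picture frame lying in the x–z plane (depth along y). The opening is 231 mm wide (x) by 503 mm tall (z), surrounded by a border 81 mm wide on all four sides. The frame is 34 mm deep and is made of two full-height vertical stiles with two horizontal rails fitted between them.

C is a chair: 480×469 mm seat, 37 mm thick, top at z = 427 mm, on four 47 mm square corner legs flush with the seat edges. A 30 mm thick backrest slab spans the full seat width, extending 488 mm above the seat top, its back face flush with the seat's +y edge. Two armrests of 43×43 mm section run along each side from the seat's front edge to the front of the backrest, top faces 197 mm above the seat top and outer faces flush with the seat's x-edges; a 43×43 mm post under the front of each armrest stands on the seat at the front corner.

The picture frame is on the floor beside the table on its +x side. The chair is on top of the table.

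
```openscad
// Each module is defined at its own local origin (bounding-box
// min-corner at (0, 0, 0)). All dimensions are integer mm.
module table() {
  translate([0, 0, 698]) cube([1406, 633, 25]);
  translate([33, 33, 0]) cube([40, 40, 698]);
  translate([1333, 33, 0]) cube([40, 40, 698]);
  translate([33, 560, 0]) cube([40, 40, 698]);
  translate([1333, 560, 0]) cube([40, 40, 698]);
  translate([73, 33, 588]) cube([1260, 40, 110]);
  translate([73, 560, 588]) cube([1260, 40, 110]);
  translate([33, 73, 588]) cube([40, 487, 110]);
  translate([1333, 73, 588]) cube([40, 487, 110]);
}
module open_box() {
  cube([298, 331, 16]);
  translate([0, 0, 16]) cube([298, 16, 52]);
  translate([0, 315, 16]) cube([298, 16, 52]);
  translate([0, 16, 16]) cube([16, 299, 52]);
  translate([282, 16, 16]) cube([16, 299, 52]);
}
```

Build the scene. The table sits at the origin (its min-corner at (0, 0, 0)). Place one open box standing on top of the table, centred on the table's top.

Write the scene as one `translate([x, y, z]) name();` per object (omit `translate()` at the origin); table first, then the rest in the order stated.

table();
translate([554, 151, 723]) open_box();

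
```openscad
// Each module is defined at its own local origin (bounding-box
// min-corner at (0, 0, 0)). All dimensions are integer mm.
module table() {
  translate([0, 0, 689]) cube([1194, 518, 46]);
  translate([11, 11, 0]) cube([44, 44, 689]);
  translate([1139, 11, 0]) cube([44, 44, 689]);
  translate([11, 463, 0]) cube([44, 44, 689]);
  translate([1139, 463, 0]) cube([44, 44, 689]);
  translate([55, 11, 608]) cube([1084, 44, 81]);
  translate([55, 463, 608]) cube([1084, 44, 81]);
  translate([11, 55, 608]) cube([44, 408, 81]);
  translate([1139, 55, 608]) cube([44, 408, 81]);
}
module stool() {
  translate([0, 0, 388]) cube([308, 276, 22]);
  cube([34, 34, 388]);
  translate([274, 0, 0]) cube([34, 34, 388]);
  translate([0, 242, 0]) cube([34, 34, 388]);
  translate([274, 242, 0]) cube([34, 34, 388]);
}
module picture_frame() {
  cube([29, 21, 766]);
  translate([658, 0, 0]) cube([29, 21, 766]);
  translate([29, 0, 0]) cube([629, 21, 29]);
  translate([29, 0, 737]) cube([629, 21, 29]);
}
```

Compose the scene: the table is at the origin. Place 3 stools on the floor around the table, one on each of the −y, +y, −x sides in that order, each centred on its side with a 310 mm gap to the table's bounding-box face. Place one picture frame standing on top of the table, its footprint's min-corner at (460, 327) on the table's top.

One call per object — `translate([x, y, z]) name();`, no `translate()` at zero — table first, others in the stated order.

table();
translate([443, -586, 0]) stool();
translate([443, 828, 0]) stool();
translate([-618, 121, 0]) stool();
translate([460, 327, 735]) picture_frame();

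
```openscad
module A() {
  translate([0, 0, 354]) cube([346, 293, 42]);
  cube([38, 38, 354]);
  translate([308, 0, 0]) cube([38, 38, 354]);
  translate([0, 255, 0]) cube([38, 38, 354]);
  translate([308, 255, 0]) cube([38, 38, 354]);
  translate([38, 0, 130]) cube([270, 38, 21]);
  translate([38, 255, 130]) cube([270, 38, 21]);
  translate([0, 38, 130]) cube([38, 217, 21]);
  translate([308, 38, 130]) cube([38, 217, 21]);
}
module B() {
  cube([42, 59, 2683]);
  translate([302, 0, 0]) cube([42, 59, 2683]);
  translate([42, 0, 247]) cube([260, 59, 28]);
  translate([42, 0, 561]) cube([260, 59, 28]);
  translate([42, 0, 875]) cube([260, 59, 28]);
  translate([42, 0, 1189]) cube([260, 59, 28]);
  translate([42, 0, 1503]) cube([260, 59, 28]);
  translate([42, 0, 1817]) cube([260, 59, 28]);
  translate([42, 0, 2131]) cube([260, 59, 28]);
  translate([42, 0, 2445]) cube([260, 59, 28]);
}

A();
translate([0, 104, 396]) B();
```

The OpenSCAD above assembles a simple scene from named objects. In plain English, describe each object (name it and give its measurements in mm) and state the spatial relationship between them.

A is a simple wooden stool: a rectangular seat 346 mm (x) by 293 mm (y), 42 mm thick, top face at z = 396 mm, on four square legs, each 38×38 mm in cross-section. The legs rest on z = 0, each flush with a corner of the seat. Four stretchers, 38 mm wide and 21 mm tall, connect adjacent legs with their undersides at z = 130 mm, each running between the inner faces of the legs it joins and aligned with the legs' outer faces on the other axis.

B is a straight ladder. Two 42×59 mm vertical rails, 2683 mm tall, stand 344 mm apart (outside-to-outside) with their front faces coplanar on the −y side. 8 rungs, each 59 mm deep and 28 mm tall, span between the inner faces of the rails, front faces flush with the rails. The lowest rung's underside is at z = 247 mm and rungs are spaced 314 mm apart (underside to underside).

The ladder is on top of the stool.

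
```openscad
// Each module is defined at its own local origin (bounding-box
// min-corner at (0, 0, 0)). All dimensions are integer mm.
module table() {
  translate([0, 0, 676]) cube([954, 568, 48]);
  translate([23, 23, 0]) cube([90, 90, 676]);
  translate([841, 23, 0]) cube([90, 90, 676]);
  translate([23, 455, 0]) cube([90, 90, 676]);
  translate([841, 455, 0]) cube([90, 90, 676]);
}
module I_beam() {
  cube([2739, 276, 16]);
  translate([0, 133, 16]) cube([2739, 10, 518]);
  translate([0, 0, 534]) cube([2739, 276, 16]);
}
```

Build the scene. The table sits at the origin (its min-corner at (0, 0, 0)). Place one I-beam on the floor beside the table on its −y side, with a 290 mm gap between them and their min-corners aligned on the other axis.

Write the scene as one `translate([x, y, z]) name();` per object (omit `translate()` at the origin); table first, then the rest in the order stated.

table();
translate([0, -566, 0]) I_beam();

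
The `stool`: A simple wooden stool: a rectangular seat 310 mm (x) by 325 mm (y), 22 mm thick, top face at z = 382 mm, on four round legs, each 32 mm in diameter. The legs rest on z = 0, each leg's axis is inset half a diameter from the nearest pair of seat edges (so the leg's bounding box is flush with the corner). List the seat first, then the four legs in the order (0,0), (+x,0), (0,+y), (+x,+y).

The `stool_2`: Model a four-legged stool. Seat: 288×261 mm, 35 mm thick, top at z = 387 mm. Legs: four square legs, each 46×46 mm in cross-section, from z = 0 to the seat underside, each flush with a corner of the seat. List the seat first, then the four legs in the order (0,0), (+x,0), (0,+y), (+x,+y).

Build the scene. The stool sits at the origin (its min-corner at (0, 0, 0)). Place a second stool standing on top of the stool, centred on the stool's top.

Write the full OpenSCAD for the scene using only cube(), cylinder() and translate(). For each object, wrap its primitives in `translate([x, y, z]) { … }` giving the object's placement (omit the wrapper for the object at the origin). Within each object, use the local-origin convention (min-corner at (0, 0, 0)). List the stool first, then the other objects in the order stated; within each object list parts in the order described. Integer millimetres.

translate([0, 0, 360]) cube([310, 325, 22]);
translate([16, 16, 0]) cylinder(h = 360, r = 16);
translate([294, 16, 0]) cylinder(h = 360, r = 16);
translate([16, 309, 0]) cylinder(h = 360, r = 16);
translate([294, 309, 0]) cylinder(h = 360, r = 16);
translate([11, 32, 382]) {
  translate([0, 0, 352]) cube([288, 261, 35]);
  cube([46, 46, 352]);
  translate([242, 0, 0]) cube([46, 46, 352]);
  translate([0, 215, 0]) cube([46, 46, 352]);
  translate([242, 215, 0]) cube([46, 46, 352]);
}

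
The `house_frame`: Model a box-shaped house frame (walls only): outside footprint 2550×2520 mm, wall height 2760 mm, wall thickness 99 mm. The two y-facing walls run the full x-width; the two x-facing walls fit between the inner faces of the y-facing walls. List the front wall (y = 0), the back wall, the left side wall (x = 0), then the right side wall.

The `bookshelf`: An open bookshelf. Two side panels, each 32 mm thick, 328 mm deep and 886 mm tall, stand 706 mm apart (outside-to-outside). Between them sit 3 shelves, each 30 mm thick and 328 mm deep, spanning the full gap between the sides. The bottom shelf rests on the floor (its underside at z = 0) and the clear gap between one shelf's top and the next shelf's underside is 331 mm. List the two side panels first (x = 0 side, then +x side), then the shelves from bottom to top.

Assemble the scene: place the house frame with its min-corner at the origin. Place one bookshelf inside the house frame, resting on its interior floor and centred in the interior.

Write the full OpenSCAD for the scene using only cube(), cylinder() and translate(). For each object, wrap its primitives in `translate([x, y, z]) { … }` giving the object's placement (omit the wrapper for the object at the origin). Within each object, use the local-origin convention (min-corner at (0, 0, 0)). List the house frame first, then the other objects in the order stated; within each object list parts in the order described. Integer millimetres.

cube([2550, 99, 2760]);
translate([0, 2421, 0]) cube([2550, 99, 2760]);
translate([0, 99, 0]) cube([99, 2322, 2760]);
translate([2451, 99, 0]) cube([99, 2322, 2760]);
translate([922, 1096, 0]) {
  cube([32, 328, 886]);
  translate([674, 0, 0]) cube([32, 328, 886]);
  translate([32, 0, 0]) cube([642, 328, 30]);
  translate([32, 0, 361]) cube([642, 328, 30]);
  translate([32, 0, 722]) cube([642, 328, 30]);
}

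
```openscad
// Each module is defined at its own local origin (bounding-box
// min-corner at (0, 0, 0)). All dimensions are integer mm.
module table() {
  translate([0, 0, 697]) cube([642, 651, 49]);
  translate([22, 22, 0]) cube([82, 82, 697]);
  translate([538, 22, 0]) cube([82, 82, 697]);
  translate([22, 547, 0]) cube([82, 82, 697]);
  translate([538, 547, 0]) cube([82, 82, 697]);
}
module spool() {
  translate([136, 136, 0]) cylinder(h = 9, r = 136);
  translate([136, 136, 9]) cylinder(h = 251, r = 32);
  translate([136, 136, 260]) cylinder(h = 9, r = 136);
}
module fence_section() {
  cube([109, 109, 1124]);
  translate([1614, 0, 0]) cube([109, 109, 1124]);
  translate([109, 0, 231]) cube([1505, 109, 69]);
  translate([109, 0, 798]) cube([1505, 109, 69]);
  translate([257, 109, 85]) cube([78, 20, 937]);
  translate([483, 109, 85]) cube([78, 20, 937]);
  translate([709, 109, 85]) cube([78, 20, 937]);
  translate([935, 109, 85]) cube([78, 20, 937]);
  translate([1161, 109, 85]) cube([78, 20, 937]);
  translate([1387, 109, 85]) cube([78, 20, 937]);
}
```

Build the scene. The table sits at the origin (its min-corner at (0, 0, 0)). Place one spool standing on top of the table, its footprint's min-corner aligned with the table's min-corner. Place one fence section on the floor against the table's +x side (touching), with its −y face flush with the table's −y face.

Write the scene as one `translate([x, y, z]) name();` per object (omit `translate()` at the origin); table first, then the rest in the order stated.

table();
translate([0, 0, 746]) spool();
translate([642, 0, 0]) fence_section();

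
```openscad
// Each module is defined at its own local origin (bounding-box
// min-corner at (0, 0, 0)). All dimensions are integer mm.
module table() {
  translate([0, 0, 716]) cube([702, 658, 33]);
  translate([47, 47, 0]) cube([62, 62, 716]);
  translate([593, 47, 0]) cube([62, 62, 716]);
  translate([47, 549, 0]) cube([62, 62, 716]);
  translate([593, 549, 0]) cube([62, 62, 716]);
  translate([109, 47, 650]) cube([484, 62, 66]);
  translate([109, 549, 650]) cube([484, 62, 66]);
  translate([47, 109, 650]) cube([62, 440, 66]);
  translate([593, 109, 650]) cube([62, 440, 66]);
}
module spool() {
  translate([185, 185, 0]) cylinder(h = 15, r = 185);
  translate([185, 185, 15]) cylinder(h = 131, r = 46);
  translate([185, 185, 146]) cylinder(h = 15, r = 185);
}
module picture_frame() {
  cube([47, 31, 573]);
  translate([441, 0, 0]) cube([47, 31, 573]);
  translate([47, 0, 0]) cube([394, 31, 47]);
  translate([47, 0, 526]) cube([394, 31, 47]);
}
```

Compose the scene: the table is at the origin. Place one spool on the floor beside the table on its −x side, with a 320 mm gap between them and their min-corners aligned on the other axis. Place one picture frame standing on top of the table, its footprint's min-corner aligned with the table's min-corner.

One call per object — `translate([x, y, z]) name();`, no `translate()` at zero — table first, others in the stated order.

table();
translate([-690, 0, 0]) spool();
translate([0, 0, 749]) picture_frame();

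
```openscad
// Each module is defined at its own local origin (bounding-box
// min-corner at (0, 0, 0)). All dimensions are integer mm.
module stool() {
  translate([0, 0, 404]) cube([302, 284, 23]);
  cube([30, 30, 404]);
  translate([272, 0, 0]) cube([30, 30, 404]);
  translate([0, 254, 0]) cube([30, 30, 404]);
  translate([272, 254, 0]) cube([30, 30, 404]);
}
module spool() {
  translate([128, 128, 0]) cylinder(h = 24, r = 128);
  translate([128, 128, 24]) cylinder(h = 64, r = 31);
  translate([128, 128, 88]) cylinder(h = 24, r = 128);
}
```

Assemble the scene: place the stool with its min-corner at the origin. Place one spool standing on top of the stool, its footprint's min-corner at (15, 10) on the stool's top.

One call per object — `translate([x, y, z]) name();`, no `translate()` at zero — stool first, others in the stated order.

stool();
translate([15, 10, 427]) spool();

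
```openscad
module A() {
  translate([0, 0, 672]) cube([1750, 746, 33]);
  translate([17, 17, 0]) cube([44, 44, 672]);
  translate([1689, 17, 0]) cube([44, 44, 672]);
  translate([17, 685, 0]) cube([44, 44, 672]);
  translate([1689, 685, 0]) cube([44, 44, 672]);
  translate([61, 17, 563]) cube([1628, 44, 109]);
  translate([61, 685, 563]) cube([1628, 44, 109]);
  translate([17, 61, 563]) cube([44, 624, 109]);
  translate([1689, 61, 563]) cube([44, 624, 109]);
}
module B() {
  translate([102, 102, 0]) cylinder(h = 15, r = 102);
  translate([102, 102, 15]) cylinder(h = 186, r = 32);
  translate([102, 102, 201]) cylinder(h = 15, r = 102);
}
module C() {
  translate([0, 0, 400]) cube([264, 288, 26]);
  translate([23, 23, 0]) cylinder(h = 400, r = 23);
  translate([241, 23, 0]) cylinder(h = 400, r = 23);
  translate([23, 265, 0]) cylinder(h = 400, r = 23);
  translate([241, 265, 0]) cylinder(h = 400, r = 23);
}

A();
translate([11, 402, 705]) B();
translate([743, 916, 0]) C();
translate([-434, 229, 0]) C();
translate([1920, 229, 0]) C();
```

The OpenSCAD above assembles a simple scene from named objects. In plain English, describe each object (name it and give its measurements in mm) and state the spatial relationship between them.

A is a table: top 1750 mm (x) × 746 mm (y), 33 mm thick, upper face at z = 705 mm, on four 44×44 mm square legs, each inset 17 mm from the nearest pair of top edges, running from z = 0 to the bottom of the top. Four apron rails, 44 mm thick and 109 mm tall, run between adjacent legs with their top edges flush with the underside of the top and their outer faces flush with the legs' outer faces.

B is a spool: two coaxial disc flanges of radius 102 mm and thickness 15 mm, joined by a core cylinder of radius 32 mm and height 186 mm. The lower flange rests on z = 0 and the three cylinders share a vertical axis.

C is a four-legged stool. The seat is 264×288 mm, 26 mm thick, top at z = 426 mm. It stands on four round legs, each 46 mm in diameter, from z = 0 to the seat underside, each leg's axis is inset half a diameter from the nearest pair of seat edges (so the leg's bounding box is flush with the corner).

The spool is on top of the table. Three stools sit around the table at the +y, −x, +x sides.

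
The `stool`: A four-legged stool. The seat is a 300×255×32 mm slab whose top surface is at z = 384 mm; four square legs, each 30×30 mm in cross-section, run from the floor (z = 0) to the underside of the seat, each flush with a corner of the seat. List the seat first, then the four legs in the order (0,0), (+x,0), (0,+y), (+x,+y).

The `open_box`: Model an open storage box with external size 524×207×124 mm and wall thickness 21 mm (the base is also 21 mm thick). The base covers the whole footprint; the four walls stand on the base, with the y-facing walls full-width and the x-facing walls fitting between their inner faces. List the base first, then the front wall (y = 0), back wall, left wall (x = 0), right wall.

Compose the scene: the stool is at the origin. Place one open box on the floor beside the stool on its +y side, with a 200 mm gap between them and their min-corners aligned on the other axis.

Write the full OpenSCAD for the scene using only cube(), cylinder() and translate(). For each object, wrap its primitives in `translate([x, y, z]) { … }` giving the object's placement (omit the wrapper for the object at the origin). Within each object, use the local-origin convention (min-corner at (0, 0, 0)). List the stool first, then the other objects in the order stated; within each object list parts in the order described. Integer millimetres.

translate([0, 0, 352]) cube([300, 255, 32]);
cube([30, 30, 352]);
translate([270, 0, 0]) cube([30, 30, 352]);
translate([0, 225, 0]) cube([30, 30, 352]);
translate([270, 225, 0]) cube([30, 30, 352]);
translate([0, 455, 0]) {
  cube([524, 207, 21]);
  translate([0, 0, 21]) cube([524, 21, 103]);
  translate([0, 186, 21]) cube([524, 21, 103]);
  translate([0, 21, 21]) cube([21, 165, 103]);
  translate([503, 21, 21]) cube([21, 165, 103]);
}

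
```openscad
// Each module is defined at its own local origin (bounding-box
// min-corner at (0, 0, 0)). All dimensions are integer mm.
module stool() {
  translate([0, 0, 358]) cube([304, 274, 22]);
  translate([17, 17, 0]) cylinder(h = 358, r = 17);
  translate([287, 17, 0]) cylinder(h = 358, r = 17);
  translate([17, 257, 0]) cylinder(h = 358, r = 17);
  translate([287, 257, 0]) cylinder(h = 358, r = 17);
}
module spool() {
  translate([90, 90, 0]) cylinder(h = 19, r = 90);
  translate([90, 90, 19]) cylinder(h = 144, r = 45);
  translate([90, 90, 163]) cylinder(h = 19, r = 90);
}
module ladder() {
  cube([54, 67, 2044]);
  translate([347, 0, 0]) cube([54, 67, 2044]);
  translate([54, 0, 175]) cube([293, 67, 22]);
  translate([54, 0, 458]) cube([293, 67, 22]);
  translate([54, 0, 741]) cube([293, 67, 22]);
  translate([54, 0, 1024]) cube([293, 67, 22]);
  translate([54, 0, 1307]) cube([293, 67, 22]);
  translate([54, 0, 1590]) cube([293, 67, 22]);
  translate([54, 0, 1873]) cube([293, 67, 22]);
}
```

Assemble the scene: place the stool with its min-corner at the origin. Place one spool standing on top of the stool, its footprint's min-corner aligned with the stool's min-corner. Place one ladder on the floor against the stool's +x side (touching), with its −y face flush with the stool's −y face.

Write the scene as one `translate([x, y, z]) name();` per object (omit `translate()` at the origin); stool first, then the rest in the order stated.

stool();
translate([0, 0, 380]) spool();
translate([304, 0, 0]) ladder();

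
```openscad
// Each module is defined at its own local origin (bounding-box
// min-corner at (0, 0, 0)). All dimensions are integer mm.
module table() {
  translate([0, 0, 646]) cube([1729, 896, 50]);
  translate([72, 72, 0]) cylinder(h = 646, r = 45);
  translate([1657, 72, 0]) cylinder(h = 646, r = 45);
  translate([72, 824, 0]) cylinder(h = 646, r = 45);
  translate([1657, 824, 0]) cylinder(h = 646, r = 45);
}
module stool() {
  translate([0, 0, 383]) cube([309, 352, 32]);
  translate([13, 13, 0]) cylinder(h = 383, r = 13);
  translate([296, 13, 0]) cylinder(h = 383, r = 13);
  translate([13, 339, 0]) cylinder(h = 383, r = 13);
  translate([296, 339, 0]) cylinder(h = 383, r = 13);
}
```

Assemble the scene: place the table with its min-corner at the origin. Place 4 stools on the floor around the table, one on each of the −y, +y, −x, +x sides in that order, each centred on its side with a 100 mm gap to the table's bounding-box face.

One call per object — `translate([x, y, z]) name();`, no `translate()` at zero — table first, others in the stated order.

table();
translate([710, -452, 0]) stool();
translate([710, 996, 0]) stool();
translate([-409, 272, 0]) stool();
translate([1829, 272, 0]) stool();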